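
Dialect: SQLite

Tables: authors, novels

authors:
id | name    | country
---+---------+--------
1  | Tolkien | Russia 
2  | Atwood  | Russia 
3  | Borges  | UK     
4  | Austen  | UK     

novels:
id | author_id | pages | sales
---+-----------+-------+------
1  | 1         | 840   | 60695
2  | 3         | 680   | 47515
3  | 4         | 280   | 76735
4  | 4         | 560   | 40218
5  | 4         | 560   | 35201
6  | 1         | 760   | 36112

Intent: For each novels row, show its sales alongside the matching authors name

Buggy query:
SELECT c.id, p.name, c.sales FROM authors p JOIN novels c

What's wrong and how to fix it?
Bug: JOIN with no ON clause produces a cartesian product; every novels row pairs with every authors row

Fix: Specify the join condition linking the foreign key to the parent id

Corrected query:
SELECT c.id, p.name, c.sales FROM authors p JOIN novels c ON c.author_id = p.id

Result:
id | name    | sales
---+---------+------
1  | Tolkien | 60695
2  | Borges  | 47515
3  | Austen  | 76735
4  | Austen  | 40218
5  | Austen  | 35201
6  | Tolkien | 36112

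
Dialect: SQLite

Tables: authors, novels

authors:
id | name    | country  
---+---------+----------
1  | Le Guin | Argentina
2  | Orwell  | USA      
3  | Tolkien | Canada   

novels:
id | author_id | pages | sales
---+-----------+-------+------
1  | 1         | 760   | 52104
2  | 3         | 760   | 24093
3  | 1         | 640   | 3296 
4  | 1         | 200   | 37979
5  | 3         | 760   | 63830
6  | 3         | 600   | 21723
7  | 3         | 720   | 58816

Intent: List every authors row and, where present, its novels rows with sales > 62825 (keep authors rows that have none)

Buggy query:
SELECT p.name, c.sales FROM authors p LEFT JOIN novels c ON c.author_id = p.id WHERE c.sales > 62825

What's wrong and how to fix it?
Bug: A WHERE condition on the right-hand table after LEFT JOIN drops unmatched parents

Fix: Move the right-table condition into the ON clause so unmatched parents are kept

Corrected query:
SELECT p.name, c.sales FROM authors p LEFT JOIN novels c ON c.author_id = p.id AND c.sales > 62825

Result:
name    | sales
--------+------
Le Guin | NULL 
Orwell  | NULL 
Tolkien | 63830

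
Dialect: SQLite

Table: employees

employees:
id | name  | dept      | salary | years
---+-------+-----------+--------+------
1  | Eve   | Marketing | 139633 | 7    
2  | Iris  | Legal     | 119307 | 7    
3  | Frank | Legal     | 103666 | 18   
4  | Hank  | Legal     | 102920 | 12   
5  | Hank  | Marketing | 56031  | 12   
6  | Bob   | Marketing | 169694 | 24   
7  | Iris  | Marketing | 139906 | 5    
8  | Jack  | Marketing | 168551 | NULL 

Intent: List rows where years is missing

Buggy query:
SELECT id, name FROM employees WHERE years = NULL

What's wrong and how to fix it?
Bug: Comparing to NULL with '=' never matches; NULL = NULL is unknown, not true

Fix: Use IS NULL to test for NULL

Corrected query:
SELECT id, name FROM employees WHERE years IS NULL

Result:
id | name
---+-----
8  | Jack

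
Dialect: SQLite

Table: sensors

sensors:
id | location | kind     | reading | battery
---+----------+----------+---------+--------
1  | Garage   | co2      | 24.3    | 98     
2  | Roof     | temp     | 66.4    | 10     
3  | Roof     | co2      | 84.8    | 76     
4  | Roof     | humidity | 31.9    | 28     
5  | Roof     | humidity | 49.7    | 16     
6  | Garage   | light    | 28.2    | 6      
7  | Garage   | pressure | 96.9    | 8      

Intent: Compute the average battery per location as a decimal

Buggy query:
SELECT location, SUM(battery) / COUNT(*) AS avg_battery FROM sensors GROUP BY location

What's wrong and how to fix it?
Bug: Both operands are integers, so '/' performs integer division and truncates

Fix: Multiply by 1.0 (or CAST to REAL) to force floating-point division

Corrected query:
SELECT location, SUM(battery) * 1.0 / COUNT(*) AS avg_battery FROM sensors GROUP BY location

Result:
location | avg_battery
---------+------------
Garage   | 37.333333  
Roof     | 32.5       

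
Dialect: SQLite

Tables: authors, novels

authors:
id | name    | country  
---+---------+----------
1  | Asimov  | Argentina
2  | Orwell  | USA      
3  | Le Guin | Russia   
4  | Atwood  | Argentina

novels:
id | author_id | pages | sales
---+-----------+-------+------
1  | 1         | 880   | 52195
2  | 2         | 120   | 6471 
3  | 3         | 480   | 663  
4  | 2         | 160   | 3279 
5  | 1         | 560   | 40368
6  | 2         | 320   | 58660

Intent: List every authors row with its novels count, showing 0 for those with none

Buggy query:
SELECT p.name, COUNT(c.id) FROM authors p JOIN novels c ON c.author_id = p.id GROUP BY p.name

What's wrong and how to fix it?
Bug: An inner join excludes parents with zero children

Fix: Switch to LEFT JOIN to retain unmatched parent rows

Corrected query:
SELECT p.name, COUNT(c.id) FROM authors p LEFT JOIN novels c ON c.author_id = p.id GROUP BY p.name

Result:
name    | COUNT(c.id)
--------+------------
Asimov  | 2          
Atwood  | 0          
Le Guin | 1          
Orwell  | 3          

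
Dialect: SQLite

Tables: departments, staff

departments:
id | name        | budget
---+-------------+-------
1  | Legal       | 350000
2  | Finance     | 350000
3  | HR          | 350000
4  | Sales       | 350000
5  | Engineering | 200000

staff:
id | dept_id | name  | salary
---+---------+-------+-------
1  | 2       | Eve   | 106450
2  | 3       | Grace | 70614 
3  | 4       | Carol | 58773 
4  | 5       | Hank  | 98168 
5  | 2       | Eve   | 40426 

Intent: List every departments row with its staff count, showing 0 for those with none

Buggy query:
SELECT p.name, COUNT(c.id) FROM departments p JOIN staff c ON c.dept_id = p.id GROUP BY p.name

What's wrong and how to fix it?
Bug: An inner join excludes parents with zero children

Fix: Switch to LEFT JOIN to retain unmatched parent rows

Corrected query:
SELECT p.name, COUNT(c.id) FROM departments p LEFT JOIN staff c ON c.dept_id = p.id GROUP BY p.name

Result:
name        | COUNT(c.id)
------------+------------
Engineering | 1          
Finance     | 2          
HR          | 1          
Legal       | 0          
Sales       | 1          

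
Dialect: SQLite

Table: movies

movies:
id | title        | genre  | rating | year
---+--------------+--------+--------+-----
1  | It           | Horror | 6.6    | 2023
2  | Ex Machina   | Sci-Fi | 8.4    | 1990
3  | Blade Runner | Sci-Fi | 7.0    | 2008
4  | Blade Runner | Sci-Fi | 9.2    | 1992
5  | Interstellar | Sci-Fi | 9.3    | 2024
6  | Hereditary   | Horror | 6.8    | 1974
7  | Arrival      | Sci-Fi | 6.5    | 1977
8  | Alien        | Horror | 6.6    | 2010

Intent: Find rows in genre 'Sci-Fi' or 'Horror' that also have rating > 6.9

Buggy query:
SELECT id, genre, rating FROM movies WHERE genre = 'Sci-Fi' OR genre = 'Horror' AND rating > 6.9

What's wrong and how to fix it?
Bug: AND binds tighter than OR, so this parses as genre = 'Sci-Fi' OR (genre = 'Horror' AND rating > 6.9)

Fix: Group the OR with parentheses (or use IN), then AND the threshold

Corrected query:
SELECT id, genre, rating FROM movies WHERE (genre = 'Sci-Fi' OR genre = 'Horror') AND rating > 6.9

Result:
id | genre  | rating
---+--------+-------
2  | Sci-Fi | 8.4   
3  | Sci-Fi | 7     
4  | Sci-Fi | 9.2   
5  | Sci-Fi | 9.3   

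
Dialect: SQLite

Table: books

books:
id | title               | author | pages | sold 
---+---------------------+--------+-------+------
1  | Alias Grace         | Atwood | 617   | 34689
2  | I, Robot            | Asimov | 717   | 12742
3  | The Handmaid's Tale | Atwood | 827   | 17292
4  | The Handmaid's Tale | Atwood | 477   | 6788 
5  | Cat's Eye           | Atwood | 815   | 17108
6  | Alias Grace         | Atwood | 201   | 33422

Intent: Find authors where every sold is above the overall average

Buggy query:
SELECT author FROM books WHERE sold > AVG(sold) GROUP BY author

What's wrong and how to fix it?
Bug: AVG() is an aggregate; it can't sit directly in WHERE

Fix: Use a subquery for AVG and a HAVING MIN(...) filter so the condition holds for every row in the group

Corrected query:
SELECT author FROM books GROUP BY author HAVING MIN(sold) > (SELECT AVG(sold) FROM books)

Result:
(no rows)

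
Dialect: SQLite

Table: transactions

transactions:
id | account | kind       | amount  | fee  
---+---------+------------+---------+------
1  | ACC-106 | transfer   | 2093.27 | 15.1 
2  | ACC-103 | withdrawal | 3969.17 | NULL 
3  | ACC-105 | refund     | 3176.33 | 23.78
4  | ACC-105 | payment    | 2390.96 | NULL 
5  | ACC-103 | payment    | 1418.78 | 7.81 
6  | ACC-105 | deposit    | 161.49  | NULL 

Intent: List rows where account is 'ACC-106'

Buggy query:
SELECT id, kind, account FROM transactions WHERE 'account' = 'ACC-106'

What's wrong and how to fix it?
Bug: 'account' in single quotes is a string literal, not the column; the comparison is literal-vs-literal and never true

Fix: Remove the quotes around the column name (or use double quotes for an identifier)

Corrected query:
SELECT id, kind, account FROM transactions WHERE account = 'ACC-106'

Result:
id | kind     | account
---+----------+--------
1  | transfer | ACC-106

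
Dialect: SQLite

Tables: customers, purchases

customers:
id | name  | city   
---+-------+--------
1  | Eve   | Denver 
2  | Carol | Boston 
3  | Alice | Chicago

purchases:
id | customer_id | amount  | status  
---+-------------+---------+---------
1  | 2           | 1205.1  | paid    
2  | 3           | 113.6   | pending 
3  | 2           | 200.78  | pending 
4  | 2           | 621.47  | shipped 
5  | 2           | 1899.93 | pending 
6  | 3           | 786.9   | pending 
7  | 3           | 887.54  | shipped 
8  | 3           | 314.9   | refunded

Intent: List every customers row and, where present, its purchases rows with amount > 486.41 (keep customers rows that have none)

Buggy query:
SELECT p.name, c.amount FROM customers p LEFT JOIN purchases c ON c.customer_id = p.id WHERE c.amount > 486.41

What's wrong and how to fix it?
Bug: Filtering c.amount in WHERE discards the NULL rows produced by LEFT JOIN, turning it into an inner join

Fix: Move the right-table condition into the ON clause so unmatched parents are kept

Corrected query:
SELECT p.name, c.amount FROM customers p LEFT JOIN purchases c ON c.customer_id = p.id AND c.amount > 486.41

Result:
name  | amount 
------+--------
Eve   | NULL   
Carol | 621.47 
Carol | 1205.1 
Carol | 1899.93
Alice | 786.9  
Alice | 887.54 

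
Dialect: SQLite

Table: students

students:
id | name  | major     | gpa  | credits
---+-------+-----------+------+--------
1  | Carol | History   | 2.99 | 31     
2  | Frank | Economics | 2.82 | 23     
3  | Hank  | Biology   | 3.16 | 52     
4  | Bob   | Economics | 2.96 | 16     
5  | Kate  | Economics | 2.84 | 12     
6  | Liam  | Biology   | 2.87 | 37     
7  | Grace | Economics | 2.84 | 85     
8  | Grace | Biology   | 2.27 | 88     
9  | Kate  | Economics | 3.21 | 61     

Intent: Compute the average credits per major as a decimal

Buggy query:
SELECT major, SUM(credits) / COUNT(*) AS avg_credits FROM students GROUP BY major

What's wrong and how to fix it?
Bug: Both operands are integers, so '/' performs integer division and truncates

Fix: Multiply by 1.0 (or CAST to REAL) to force floating-point division

Corrected query:
SELECT major, SUM(credits) * 1.0 / COUNT(*) AS avg_credits FROM students GROUP BY major

Result:
major     | avg_credits
----------+------------
Biology   | 59         
Economics | 39.4       
History   | 31         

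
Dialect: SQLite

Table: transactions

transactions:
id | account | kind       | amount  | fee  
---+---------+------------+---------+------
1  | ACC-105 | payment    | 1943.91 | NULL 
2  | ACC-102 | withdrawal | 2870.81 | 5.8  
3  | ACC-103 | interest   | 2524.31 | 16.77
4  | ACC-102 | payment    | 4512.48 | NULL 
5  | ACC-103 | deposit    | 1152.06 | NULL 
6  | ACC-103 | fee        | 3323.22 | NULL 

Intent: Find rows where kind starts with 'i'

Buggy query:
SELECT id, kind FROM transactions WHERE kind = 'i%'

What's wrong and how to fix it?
Bug: Wildcards only work with LIKE; '=' treats '%' as a literal character

Fix: Use LIKE for wildcard pattern matching

Corrected query:
SELECT id, kind FROM transactions WHERE kind LIKE 'i%'

Result:
id | kind    
---+---------
3  | interest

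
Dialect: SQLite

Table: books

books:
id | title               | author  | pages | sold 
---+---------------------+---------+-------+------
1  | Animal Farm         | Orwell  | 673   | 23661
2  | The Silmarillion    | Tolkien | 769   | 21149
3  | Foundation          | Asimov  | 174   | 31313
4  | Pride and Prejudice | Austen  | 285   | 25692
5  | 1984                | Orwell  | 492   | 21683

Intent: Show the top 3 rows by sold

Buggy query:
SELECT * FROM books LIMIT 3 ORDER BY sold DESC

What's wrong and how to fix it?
Bug: LIMIT must come after ORDER BY

Fix: Swap the clauses: ORDER BY first, then LIMIT

Corrected query:
SELECT * FROM books ORDER BY sold DESC LIMIT 3

Result:
id | title               | author | pages | sold 
---+---------------------+--------+-------+------
3  | Foundation          | Asimov | 174   | 31313
4  | Pride and Prejudice | Austen | 285   | 25692
1  | Animal Farm         | Orwell | 673   | 23661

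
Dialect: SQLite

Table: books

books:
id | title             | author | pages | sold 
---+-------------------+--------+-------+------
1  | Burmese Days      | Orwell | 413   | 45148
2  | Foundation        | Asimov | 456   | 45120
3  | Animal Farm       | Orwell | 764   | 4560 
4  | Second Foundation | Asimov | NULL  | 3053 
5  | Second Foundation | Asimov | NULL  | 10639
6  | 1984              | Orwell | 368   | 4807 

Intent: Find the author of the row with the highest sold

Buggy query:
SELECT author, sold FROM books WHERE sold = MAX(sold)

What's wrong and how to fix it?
Bug: WHERE is evaluated per row; an aggregate over the whole table isn't defined there

Fix: Use a subquery: WHERE sold = (SELECT MAX(sold) FROM books)

Corrected query:
SELECT author, sold FROM books WHERE sold = (SELECT MAX(sold) FROM books)

Result:
author | sold 
-------+------
Orwell | 45148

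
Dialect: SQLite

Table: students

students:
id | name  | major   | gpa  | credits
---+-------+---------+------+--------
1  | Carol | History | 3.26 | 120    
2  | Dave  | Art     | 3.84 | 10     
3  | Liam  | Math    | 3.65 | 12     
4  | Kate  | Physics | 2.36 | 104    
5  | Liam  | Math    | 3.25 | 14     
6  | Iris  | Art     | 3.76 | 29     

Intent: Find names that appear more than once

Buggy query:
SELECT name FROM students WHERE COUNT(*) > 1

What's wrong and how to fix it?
Bug: COUNT(*) is an aggregate and cannot be used in WHERE

Fix: GROUP BY name, then filter groups with HAVING COUNT(*) > 1

Corrected query:
SELECT name FROM students GROUP BY name HAVING COUNT(*) > 1

Result:
name
----
Liam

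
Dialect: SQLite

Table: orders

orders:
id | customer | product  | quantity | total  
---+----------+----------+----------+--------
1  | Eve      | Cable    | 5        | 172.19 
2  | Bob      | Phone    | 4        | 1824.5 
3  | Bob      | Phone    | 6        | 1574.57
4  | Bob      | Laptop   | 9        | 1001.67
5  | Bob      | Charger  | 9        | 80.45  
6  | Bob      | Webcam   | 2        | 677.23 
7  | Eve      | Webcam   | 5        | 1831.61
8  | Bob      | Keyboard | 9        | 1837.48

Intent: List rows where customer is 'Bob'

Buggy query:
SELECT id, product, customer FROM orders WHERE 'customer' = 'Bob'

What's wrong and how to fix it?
Bug: Single quotes denote string literals in SQL; the column name is being compared as a constant string

Fix: Remove the quotes around the column name (or use double quotes for an identifier)

Corrected query:
SELECT id, product, customer FROM orders WHERE customer = 'Bob'

Result:
id | product  | customer
---+----------+---------
2  | Phone    | Bob     
3  | Phone    | Bob     
4  | Laptop   | Bob     
5  | Charger  | Bob     
6  | Webcam   | Bob     
8  | Keyboard | Bob     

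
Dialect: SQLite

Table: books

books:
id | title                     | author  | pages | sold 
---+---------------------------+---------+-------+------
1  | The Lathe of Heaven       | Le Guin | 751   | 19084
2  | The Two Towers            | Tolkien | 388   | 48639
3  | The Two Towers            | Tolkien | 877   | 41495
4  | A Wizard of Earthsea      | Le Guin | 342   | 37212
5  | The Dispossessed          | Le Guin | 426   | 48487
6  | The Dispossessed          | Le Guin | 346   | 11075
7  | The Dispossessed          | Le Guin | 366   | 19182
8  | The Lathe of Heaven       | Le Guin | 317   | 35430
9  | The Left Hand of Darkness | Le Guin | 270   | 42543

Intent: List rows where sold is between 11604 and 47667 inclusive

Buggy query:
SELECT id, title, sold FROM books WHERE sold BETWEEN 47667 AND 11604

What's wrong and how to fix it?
Bug: BETWEEN expects the lower bound first; with 47667 AND 11604 the range is empty

Fix: Swap the bounds so the smaller value comes first

Corrected query:
SELECT id, title, sold FROM books WHERE sold BETWEEN 11604 AND 47667

Result:
id | title                     | sold 
---+---------------------------+------
1  | The Lathe of Heaven       | 19084
3  | The Two Towers            | 41495
4  | A Wizard of Earthsea      | 37212
7  | The Dispossessed          | 19182
8  | The Lathe of Heaven       | 35430
9  | The Left Hand of Darkness | 42543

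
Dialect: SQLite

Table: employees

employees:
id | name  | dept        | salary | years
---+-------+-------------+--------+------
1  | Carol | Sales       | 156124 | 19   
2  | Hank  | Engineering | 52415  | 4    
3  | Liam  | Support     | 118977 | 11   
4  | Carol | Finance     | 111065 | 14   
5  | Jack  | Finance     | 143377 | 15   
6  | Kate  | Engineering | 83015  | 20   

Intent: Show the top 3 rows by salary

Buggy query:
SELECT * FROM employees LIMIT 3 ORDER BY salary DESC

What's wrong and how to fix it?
Bug: ORDER BY cannot follow LIMIT; LIMIT is the final clause

Fix: Sort with ORDER BY, then apply LIMIT

Corrected query:
SELECT * FROM employees ORDER BY salary DESC LIMIT 3

Result:
id | name  | dept    | salary | years
---+-------+---------+--------+------
1  | Carol | Sales   | 156124 | 19   
5  | Jack  | Finance | 143377 | 15   
3  | Liam  | Support | 118977 | 11   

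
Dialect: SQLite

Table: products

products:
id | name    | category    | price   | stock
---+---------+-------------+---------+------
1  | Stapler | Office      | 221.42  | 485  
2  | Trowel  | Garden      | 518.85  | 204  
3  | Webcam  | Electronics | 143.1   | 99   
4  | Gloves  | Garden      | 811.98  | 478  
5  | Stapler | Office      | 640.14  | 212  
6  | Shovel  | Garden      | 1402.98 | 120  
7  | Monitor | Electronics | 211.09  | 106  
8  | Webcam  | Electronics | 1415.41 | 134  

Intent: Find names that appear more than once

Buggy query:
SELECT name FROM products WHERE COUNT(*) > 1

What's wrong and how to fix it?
Bug: COUNT(*) is an aggregate and cannot be used in WHERE

Fix: Group first, then use HAVING for the count condition

Corrected query:
SELECT name FROM products GROUP BY name HAVING COUNT(*) > 1

Result:
name   
-------
Stapler
Webcam 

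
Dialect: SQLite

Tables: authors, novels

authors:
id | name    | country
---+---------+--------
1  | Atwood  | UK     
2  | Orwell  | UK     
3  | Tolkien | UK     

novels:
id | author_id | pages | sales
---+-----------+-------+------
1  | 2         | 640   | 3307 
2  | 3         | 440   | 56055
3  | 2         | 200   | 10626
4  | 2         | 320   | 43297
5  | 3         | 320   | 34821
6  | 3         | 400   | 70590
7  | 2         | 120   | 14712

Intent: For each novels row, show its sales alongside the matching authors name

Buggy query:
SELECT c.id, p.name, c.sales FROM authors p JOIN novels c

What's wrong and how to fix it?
Bug: Missing join condition: each novels row is matched to all authors rows instead of just its own

Fix: Specify the join condition linking the foreign key to the parent id

Corrected query:
SELECT c.id, p.name, c.sales FROM authors p JOIN novels c ON c.author_id = p.id

Result:
id | name    | sales
---+---------+------
1  | Orwell  | 3307 
2  | Tolkien | 56055
3  | Orwell  | 10626
4  | Orwell  | 43297
5  | Tolkien | 34821
6  | Tolkien | 70590
7  | Orwell  | 14712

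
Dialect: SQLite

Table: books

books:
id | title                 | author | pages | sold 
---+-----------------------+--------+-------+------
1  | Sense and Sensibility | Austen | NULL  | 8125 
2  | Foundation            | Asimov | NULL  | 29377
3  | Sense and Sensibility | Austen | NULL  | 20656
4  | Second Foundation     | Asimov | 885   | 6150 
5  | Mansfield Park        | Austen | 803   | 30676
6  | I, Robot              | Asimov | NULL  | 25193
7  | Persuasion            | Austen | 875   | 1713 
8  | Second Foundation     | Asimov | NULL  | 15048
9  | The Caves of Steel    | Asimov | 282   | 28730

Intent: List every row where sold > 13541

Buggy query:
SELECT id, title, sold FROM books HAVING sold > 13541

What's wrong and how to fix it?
Bug: HAVING filters the output of aggregation, but this query has no GROUP BY and no aggregate functions, so SQLite rejects it (HAVING clause on a non-aggregate query); the condition here is per row

Fix: Use WHERE for row-level filtering

Corrected query:
SELECT id, title, sold FROM books WHERE sold > 13541

Result:
id | title                 | sold 
---+-----------------------+------
2  | Foundation            | 29377
3  | Sense and Sensibility | 20656
5  | Mansfield Park        | 30676
6  | I, Robot              | 25193
8  | Second Foundation     | 15048
9  | The Caves of Steel    | 28730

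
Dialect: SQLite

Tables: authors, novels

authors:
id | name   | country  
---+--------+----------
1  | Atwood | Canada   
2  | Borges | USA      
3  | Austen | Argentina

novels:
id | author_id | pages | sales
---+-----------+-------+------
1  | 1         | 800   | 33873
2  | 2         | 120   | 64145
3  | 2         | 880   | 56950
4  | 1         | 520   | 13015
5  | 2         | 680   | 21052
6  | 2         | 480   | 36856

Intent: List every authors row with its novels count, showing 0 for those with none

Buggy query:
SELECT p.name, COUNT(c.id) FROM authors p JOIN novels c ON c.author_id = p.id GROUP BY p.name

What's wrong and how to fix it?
Bug: INNER JOIN drops authors rows that have no matching novels rows

Fix: Use LEFT JOIN so parents without children still appear (COUNT(c.id) gives 0)

Corrected query:
SELECT p.name, COUNT(c.id) FROM authors p LEFT JOIN novels c ON c.author_id = p.id GROUP BY p.name

Result:
name   | COUNT(c.id)
-------+------------
Atwood | 2          
Austen | 0          
Borges | 4          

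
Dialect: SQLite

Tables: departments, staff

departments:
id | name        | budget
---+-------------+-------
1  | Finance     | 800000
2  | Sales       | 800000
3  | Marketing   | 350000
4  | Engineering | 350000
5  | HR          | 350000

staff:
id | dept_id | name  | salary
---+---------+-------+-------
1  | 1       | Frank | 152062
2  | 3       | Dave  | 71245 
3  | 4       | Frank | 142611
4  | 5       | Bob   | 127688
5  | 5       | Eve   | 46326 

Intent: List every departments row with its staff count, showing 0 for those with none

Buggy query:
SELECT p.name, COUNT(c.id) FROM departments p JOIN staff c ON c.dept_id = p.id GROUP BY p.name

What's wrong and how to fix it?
Bug: An inner join excludes parents with zero children

Fix: Use LEFT JOIN so parents without children still appear (COUNT(c.id) gives 0)

Corrected query:
SELECT p.name, COUNT(c.id) FROM departments p LEFT JOIN staff c ON c.dept_id = p.id GROUP BY p.name

Result:
name        | COUNT(c.id)
------------+------------
Engineering | 1          
Finance     | 1          
HR          | 2          
Marketing   | 1          
Sales       | 0          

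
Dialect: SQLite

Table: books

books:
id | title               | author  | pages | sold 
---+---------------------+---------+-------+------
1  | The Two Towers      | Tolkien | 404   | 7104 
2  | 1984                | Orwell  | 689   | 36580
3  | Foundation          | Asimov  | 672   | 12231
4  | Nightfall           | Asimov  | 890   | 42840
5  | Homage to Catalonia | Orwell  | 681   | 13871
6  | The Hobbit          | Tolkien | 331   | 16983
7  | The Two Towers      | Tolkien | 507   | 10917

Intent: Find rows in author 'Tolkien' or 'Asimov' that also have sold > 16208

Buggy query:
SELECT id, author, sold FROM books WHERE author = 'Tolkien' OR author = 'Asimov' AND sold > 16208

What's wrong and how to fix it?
Bug: AND binds tighter than OR, so this parses as author = 'Tolkien' OR (author = 'Asimov' AND sold > 16208)

Fix: Group the OR with parentheses (or use IN), then AND the threshold

Corrected query:
SELECT id, author, sold FROM books WHERE (author = 'Tolkien' OR author = 'Asimov') AND sold > 16208

Result:
id | author  | sold 
---+---------+------
4  | Asimov  | 42840
6  | Tolkien | 16983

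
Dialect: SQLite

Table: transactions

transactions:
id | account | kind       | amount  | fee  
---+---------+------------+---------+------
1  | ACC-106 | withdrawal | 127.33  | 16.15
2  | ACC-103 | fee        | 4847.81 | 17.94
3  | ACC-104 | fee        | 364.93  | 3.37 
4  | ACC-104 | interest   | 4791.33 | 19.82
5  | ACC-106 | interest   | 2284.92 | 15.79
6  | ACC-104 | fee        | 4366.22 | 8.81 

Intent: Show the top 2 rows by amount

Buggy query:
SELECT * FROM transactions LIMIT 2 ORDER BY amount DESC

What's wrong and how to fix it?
Bug: LIMIT must come after ORDER BY

Fix: Swap the clauses: ORDER BY first, then LIMIT

Corrected query:
SELECT * FROM transactions ORDER BY amount DESC LIMIT 2

Result:
id | account | kind     | amount  | fee  
---+---------+----------+---------+------
2  | ACC-103 | fee      | 4847.81 | 17.94
4  | ACC-104 | interest | 4791.33 | 19.82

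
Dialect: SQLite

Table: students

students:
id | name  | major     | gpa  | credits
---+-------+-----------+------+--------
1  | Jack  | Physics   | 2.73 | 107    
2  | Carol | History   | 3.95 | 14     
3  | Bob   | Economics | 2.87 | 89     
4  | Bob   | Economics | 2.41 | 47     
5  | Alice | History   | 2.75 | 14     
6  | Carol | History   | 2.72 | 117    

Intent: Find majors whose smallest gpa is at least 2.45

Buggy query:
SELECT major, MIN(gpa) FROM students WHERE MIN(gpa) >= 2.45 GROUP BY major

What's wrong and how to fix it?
Bug: MIN() in WHERE is a misuse of aggregate

Fix: Replace WHERE with HAVING after the GROUP BY

Corrected query:
SELECT major, MIN(gpa) FROM students GROUP BY major HAVING MIN(gpa) >= 2.45

Result:
major   | MIN(gpa)
--------+---------
History | 2.72    
Physics | 2.73    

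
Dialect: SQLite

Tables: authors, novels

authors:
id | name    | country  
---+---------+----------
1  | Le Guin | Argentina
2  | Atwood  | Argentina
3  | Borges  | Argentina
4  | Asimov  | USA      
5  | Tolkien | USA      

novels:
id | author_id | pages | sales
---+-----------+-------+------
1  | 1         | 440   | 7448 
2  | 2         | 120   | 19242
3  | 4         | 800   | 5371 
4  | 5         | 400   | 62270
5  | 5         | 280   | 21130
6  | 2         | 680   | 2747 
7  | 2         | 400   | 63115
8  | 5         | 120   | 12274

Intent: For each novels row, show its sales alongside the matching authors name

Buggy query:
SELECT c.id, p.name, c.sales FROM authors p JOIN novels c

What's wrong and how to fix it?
Bug: JOIN with no ON clause produces a cartesian product; every novels row pairs with every authors row

Fix: Add ON c.author_id = p.id to the JOIN

Corrected query:
SELECT c.id, p.name, c.sales FROM authors p JOIN novels c ON c.author_id = p.id

Result:
id | name    | sales
---+---------+------
1  | Le Guin | 7448 
2  | Atwood  | 19242
3  | Asimov  | 5371 
4  | Tolkien | 62270
5  | Tolkien | 21130
6  | Atwood  | 2747 
7  | Atwood  | 63115
8  | Tolkien | 12274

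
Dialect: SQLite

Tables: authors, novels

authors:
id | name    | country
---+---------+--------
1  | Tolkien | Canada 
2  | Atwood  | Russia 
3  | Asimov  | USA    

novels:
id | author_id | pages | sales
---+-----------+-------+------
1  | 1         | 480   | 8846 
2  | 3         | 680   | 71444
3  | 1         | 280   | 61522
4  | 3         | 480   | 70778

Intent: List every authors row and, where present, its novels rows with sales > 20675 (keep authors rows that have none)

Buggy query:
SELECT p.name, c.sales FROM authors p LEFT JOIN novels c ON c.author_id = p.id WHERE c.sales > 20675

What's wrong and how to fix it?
Bug: Filtering c.sales in WHERE discards the NULL rows produced by LEFT JOIN, turning it into an inner join

Fix: Move the right-table condition into the ON clause so unmatched parents are kept

Corrected query:
SELECT p.name, c.sales FROM authors p LEFT JOIN novels c ON c.author_id = p.id AND c.sales > 20675

Result:
name    | sales
--------+------
Tolkien | 61522
Atwood  | NULL 
Asimov  | 70778
Asimov  | 71444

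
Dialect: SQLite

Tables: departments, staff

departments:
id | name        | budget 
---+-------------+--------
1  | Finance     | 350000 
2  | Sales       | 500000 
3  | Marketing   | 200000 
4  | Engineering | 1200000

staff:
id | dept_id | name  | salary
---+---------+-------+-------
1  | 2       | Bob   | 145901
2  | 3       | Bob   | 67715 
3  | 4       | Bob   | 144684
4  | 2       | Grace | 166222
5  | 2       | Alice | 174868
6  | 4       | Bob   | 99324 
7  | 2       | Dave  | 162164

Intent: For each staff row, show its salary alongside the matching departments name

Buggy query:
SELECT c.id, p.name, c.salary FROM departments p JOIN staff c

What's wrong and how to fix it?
Bug: Missing join condition: each staff row is matched to all departments rows instead of just its own

Fix: Specify the join condition linking the foreign key to the parent id

Corrected query:
SELECT c.id, p.name, c.salary FROM departments p JOIN staff c ON c.dept_id = p.id

Result:
id | name        | salary
---+-------------+-------
1  | Sales       | 145901
2  | Marketing   | 67715 
3  | Engineering | 144684
4  | Sales       | 166222
5  | Sales       | 174868
6  | Engineering | 99324 
7  | Sales       | 162164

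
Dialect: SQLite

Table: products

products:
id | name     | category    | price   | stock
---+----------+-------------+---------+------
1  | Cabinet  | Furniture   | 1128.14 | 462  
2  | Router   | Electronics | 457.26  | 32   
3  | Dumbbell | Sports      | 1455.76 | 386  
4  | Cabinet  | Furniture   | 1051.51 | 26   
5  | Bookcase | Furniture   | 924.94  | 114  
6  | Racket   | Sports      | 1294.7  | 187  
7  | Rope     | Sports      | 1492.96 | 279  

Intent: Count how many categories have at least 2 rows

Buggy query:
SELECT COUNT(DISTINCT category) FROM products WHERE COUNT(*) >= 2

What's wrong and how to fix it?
Bug: WHERE filters individual rows, not groups, so a group-level COUNT is invalid there

Fix: Use a subquery that GROUPs and filters with HAVING, then count its rows

Corrected query:
SELECT COUNT(*) FROM (SELECT category FROM products GROUP BY category HAVING COUNT(*) >= 2)

Result:
COUNT(*)
--------
2       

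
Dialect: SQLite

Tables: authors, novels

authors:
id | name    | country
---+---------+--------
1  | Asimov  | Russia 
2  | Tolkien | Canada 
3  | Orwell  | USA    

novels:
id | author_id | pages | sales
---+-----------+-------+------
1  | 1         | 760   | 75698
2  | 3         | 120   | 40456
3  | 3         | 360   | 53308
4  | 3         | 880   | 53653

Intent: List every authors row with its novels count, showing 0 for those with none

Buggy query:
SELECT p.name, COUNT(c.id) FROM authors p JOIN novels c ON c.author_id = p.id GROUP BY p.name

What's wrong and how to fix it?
Bug: An inner join excludes parents with zero children

Fix: Use LEFT JOIN so parents without children still appear (COUNT(c.id) gives 0)

Corrected query:
SELECT p.name, COUNT(c.id) FROM authors p LEFT JOIN novels c ON c.author_id = p.id GROUP BY p.name

Result:
name    | COUNT(c.id)
--------+------------
Asimov  | 1          
Orwell  | 3          
Tolkien | 0          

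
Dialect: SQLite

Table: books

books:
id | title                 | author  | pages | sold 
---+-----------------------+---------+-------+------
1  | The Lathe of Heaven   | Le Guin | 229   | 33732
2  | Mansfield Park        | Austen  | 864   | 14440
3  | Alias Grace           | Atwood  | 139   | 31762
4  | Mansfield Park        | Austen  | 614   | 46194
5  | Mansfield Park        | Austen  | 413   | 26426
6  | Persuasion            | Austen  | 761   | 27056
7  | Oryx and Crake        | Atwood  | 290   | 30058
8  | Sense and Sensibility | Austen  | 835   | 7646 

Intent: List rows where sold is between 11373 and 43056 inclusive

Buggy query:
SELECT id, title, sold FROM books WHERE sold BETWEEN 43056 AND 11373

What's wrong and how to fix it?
Bug: BETWEEN expects the lower bound first; with 43056 AND 11373 the range is empty

Fix: Write BETWEEN 11373 AND 43056

Corrected query:
SELECT id, title, sold FROM books WHERE sold BETWEEN 11373 AND 43056

Result:
id | title               | sold 
---+---------------------+------
1  | The Lathe of Heaven | 33732
2  | Mansfield Park      | 14440
3  | Alias Grace         | 31762
5  | Mansfield Park      | 26426
6  | Persuasion          | 27056
7  | Oryx and Crake      | 30058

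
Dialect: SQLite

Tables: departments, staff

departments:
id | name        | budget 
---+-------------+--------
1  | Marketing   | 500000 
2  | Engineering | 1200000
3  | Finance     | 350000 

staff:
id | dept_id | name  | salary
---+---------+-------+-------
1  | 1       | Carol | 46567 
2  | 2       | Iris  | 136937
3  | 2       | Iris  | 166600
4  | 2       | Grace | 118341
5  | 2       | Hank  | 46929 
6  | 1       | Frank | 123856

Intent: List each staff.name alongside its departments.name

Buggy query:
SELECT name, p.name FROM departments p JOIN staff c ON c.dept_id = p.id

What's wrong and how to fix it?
Bug: 'name' exists in both joined tables, so the database can't tell which one is meant

Fix: Prefix ambiguous columns with the table alias

Corrected query:
SELECT c.name, p.name FROM departments p JOIN staff c ON c.dept_id = p.id

Result:
name  | name       
------+------------
Carol | Marketing  
Iris  | Engineering
Iris  | Engineering
Grace | Engineering
Hank  | Engineering
Frank | Marketing  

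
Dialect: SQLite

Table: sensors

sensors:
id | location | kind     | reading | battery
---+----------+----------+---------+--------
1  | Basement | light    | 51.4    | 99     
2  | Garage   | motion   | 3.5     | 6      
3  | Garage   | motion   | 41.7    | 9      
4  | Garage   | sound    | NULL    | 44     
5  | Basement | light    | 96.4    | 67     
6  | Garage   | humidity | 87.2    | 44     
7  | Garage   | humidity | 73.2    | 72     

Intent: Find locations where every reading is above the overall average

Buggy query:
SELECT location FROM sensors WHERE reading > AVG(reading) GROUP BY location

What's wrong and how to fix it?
Bug: WHERE evaluates per row before aggregation, so AVG() is unavailable

Fix: Use a subquery for AVG and a HAVING MIN(...) filter so the condition holds for every row in the group

Corrected query:
SELECT location FROM sensors GROUP BY location HAVING MIN(reading) > (SELECT AVG(reading) FROM sensors)

Result:
(no rows)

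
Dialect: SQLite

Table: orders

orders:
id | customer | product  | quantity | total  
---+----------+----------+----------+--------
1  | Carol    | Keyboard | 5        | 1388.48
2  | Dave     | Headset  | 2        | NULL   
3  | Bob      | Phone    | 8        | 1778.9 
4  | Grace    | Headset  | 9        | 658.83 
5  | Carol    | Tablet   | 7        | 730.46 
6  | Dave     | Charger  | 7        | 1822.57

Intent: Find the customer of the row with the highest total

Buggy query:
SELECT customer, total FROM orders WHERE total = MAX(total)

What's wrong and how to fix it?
Bug: MAX(total) is an aggregate and cannot be used directly in WHERE

Fix: Use a subquery: WHERE total = (SELECT MAX(total) FROM orders)

Corrected query:
SELECT customer, total FROM orders WHERE total = (SELECT MAX(total) FROM orders)

Result:
customer | total  
---------+--------
Dave     | 1822.57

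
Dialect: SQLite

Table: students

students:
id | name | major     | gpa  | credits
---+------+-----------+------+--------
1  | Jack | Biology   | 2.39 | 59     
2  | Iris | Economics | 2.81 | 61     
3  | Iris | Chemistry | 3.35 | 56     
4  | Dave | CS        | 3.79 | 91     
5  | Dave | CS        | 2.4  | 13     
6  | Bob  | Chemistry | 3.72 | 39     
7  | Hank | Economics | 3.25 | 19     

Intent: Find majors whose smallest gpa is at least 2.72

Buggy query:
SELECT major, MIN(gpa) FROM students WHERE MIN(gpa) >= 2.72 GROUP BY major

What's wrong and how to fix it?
Bug: MIN() in WHERE is a misuse of aggregate

Fix: Use HAVING for the per-group MIN condition

Corrected query:
SELECT major, MIN(gpa) FROM students GROUP BY major HAVING MIN(gpa) >= 2.72

Result:
major     | MIN(gpa)
----------+---------
Chemistry | 3.35    
Economics | 2.81    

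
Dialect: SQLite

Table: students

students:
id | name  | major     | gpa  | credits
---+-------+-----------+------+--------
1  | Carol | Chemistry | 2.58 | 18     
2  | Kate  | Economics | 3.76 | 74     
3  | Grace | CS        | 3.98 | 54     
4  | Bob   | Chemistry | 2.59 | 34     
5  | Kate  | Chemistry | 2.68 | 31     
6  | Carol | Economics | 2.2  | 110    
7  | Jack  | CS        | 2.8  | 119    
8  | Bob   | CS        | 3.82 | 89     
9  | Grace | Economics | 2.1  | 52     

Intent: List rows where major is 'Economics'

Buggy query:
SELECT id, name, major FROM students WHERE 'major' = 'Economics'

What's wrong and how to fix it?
Bug: Single quotes denote string literals in SQL; the column name is being compared as a constant string

Fix: Reference the column as major without single quotes

Corrected query:
SELECT id, name, major FROM students WHERE major = 'Economics'

Result:
id | name  | major    
---+-------+----------
2  | Kate  | Economics
6  | Carol | Economics
9  | Grace | Economics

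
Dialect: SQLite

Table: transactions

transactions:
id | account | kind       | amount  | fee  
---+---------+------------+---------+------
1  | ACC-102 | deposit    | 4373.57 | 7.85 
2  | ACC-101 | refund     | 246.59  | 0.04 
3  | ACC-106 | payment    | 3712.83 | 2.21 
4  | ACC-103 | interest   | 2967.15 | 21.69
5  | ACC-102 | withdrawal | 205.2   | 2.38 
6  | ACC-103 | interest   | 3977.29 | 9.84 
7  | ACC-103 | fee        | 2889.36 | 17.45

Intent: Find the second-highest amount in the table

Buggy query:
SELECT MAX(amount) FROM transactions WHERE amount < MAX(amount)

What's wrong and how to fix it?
Bug: The inner MAX is an aggregate inside WHERE, which is not allowed

Fix: Compute the overall MAX in a subquery, then take MAX of rows below it

Corrected query:
SELECT MAX(amount) FROM transactions WHERE amount < (SELECT MAX(amount) FROM transactions)

Result:
MAX(amount)
-----------
3977.29    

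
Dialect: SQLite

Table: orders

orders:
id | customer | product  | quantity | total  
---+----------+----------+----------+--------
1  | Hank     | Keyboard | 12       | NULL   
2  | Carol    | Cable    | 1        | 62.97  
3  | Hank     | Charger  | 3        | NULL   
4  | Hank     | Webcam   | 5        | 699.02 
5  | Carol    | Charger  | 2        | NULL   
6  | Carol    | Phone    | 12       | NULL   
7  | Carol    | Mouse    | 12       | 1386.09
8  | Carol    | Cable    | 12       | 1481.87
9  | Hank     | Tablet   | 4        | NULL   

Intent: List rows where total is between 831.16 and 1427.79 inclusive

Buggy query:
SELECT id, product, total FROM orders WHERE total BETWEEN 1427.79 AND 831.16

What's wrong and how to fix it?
Bug: The bounds are reversed; BETWEEN a AND b requires a <= b to match anything

Fix: Write BETWEEN 831.16 AND 1427.79

Corrected query:
SELECT id, product, total FROM orders WHERE total BETWEEN 831.16 AND 1427.79

Result:
id | product | total  
---+---------+--------
7  | Mouse   | 1386.09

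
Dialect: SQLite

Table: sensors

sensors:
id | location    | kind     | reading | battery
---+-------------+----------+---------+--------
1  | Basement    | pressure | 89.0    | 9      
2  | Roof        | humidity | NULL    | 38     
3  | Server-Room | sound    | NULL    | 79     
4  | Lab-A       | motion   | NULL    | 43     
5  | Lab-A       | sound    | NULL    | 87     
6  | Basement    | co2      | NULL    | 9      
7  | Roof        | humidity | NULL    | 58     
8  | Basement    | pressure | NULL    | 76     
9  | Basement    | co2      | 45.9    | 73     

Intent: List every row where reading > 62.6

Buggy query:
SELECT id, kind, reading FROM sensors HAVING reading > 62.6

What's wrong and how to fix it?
Bug: This is a non-aggregate query (no GROUP BY, no aggregates), so in SQLite the HAVING clause is invalid here; a row-level condition belongs in WHERE

Fix: Replace HAVING with WHERE since the condition applies to individual rows

Corrected query:
SELECT id, kind, reading FROM sensors WHERE reading > 62.6

Result:
id | kind     | reading
---+----------+--------
1  | pressure | 89     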